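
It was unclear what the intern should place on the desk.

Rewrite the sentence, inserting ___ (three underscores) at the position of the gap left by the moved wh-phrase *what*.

Underlying clause: The intern should place what on the desk.
The filler 'what' is interpreted as the direct object of 'place'. The gap is right after 'place'.

It was unclear what the intern should place ___ on the desk.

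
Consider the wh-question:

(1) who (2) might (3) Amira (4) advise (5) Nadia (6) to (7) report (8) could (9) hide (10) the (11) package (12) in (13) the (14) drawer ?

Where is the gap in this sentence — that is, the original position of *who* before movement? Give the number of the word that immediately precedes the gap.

7

Before movement: Amira might advise Nadia to report who could hide the package in the drawer.
The filler 'who' is interpreted as the subject of the clause embedded under 'report'. Fronting leaves a gap immediately after 'report':
Who might Amira advise Nadia to report ___ could hide the package in the drawer?
'report' is word 7.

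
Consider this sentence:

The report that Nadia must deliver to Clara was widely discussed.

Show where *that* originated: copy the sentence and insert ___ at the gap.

The report that Nadia must deliver ___ to Clara was widely discussed.

'that' is the direct object of 'deliver'. The gap is right after 'deliver'.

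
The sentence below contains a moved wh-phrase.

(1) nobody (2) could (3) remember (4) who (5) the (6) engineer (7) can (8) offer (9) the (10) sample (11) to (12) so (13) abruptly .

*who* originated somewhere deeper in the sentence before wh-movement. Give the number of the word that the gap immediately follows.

Before movement: The engineer can offer the sample to who so abruptly.
'who' functions as the object of the preposition 'to' (recipient of 'offer'). It moves to the left edge, and the trace sits right after 'to':
Nobody could remember who the engineer can offer the sample to ___ so abruptly.
'to' is word 11.

11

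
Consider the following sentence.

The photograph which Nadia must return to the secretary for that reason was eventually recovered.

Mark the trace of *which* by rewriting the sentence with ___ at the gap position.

The photograph which Nadia must return ___ to the secretary for that reason was eventually recovered.

'which' functions as the direct object of 'return'. The gap is right after 'return'.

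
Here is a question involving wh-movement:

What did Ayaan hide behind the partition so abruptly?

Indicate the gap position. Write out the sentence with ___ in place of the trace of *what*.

Before movement: Ayaan did hide what behind the partition so abruptly.
'what' is the direct object of 'hide'. The gap is right after 'hide'.

What did Ayaan hide ___ behind the partition so abruptly?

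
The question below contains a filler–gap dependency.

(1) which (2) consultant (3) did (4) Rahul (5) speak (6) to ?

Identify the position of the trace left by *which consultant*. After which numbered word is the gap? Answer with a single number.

6

In situ: Rahul did speak to which consultant.
'which consultant' is the object of the preposition 'to'. Fronting leaves a gap immediately after 'to':
Which consultant did Rahul speak to ___?
'to' is word 6.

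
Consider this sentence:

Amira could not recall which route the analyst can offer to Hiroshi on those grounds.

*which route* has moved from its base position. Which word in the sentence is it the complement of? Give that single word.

Underlying clause: The analyst can offer which route to Hiroshi on those grounds.
'which route' is the direct object of 'offer'. Fronting leaves a gap immediately after 'offer':
Amira could not recall which route the analyst can offer ___ to Hiroshi on those grounds.

offer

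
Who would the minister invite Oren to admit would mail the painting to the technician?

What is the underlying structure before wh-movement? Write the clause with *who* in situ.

The minister would invite Oren to admit who would mail the painting to the technician.

'who' is the subject of the clause embedded under 'admit'. It moves to the left edge, and the trace sits right after 'admit':
Who would the minister invite Oren to admit ___ would mail the painting to the technician?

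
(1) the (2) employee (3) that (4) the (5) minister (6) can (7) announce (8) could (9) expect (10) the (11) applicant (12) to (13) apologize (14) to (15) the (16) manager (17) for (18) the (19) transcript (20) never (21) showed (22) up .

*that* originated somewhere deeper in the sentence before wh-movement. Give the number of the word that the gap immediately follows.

7

The filler 'that' is interpreted as the subject of the clause embedded under 'announce'. Fronting leaves a gap immediately after 'announce':
The employee that the minister can announce ___ could expect the applicant to apologize to the manager for the transcript never showed up.
'announce' is word 7.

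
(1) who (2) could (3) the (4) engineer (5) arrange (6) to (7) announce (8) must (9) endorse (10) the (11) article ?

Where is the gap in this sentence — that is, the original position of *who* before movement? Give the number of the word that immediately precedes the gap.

7

In situ: The engineer could arrange to announce who must endorse the article.
The filler 'who' is interpreted as the subject of the clause embedded under 'announce'. Fronting leaves a gap immediately after 'announce':
Who could the engineer arrange to announce ___ must endorse the article?
'announce' is word 7.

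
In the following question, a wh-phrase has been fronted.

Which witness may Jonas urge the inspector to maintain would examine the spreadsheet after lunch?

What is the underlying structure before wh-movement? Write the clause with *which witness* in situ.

'which witness' is the subject of the clause embedded under 'maintain'. Wh-movement fronts it, leaving a gap right after 'maintain':
Which witness may Jonas urge the inspector to maintain ___ would examine the spreadsheet after lunch?

Jonas may urge the inspector to maintain which witness would examine the spreadsheet after lunch.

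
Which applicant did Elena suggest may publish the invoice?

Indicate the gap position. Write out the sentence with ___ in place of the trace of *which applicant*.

In situ: Elena did suggest which applicant may publish the invoice.
'which applicant' is the subject of the clause embedded under 'suggest'. The gap is right after 'suggest'.

Which applicant did Elena suggest ___ may publish the invoice?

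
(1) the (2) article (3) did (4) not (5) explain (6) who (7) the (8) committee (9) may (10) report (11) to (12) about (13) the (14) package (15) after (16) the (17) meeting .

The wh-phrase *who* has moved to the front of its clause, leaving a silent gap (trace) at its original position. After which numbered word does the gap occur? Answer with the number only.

11

Underlying clause: The committee may report to who about the package after the meeting.
'who' functions as the object of the preposition 'to'. Fronting leaves a gap immediately after 'to':
The article did not explain who the committee may report to ___ about the package after the meeting.
'to' is word 11.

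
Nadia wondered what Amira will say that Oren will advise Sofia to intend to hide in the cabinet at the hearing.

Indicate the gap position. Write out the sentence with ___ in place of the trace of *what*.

Underlying clause: Amira will say that Oren will advise Sofia to intend to hide what in the cabinet at the hearing.
'what' is the direct object of 'hide'. The gap is right after 'hide'.

Nadia wondered what Amira will say that Oren will advise Sofia to intend to hide ___ in the cabinet at the hearing.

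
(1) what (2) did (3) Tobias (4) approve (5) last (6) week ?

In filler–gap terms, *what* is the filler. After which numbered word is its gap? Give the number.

Underlying clause: Tobias did approve what last week.
The filler 'what' is interpreted as the direct object of 'approve'. Wh-movement fronts it, leaving a gap right after 'approve':
What did Tobias approve ___ last week?
'approve' is word 4.

4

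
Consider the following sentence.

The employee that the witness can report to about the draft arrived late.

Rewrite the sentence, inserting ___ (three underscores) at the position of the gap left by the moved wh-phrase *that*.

The filler 'that' is interpreted as the object of the preposition 'to'. The gap is right after 'to'.

The employee that the witness can report to ___ about the draft arrived late.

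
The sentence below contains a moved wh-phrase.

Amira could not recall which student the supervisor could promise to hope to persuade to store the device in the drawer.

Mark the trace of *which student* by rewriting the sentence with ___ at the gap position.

In situ: The supervisor could promise to hope to persuade which student to store the device in the drawer.
The filler 'which student' is interpreted as the direct object of 'persuade'. The gap is right after 'persuade'.

Amira could not recall which student the supervisor could promise to hope to persuade ___ to store the device in the drawer.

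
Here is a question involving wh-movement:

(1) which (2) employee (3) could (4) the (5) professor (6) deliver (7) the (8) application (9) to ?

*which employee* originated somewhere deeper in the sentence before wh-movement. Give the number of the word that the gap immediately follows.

Before movement: The professor could deliver the application to which employee.
'which employee' functions as the object of the preposition 'to' (recipient of 'deliver'). Fronting leaves a gap immediately after 'to':
Which employee could the professor deliver the application to ___?
'to' is word 9.

9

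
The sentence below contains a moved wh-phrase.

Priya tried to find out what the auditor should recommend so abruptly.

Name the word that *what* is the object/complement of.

recommend

Pre-movement form: The auditor should recommend what so abruptly.
'what' is the direct object of 'recommend'. It moves to the left edge, and the trace sits right after 'recommend':
Priya tried to find out what the auditor should recommend ___ so abruptly.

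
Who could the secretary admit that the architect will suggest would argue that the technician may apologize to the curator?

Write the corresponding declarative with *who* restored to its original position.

The secretary could admit that the architect will suggest who would argue that the technician may apologize to the curator.

'who' is the subject of the clause embedded under 'suggest'. Wh-movement fronts it, leaving a gap right after 'suggest':
Who could the secretary admit that the architect will suggest ___ would argue that the technician may apologize to the curator?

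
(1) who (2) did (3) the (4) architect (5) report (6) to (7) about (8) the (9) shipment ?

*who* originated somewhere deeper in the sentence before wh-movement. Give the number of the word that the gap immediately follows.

Before movement: The architect did report to who about the shipment.
'who' is the object of the preposition 'to'. Fronting leaves a gap immediately after 'to':
Who did the architect report to ___ about the shipment?
'to' is word 6.

6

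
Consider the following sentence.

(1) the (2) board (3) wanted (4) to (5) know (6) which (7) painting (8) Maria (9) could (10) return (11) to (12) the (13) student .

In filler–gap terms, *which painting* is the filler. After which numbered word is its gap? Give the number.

10

Underlying clause: Maria could return which painting to the student.
'which painting' is the direct object of 'return'. It moves to the left edge, and the trace sits right after 'return':
The board wanted to know which painting Maria could return ___ to the student.
'return' is word 10.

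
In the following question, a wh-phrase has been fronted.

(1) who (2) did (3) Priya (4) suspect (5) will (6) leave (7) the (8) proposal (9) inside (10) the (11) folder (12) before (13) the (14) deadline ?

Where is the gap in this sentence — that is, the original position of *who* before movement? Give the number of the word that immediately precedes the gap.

4

Underlying clause: Priya did suspect who will leave the proposal inside the folder before the deadline.
'who' is the subject of the clause embedded under 'suspect'. Fronting leaves a gap immediately after 'suspect':
Who did Priya suspect ___ will leave the proposal inside the folder before the deadline?
'suspect' is word 4.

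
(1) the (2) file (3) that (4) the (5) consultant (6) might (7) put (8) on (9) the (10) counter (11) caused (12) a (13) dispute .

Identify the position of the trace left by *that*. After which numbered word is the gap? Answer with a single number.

'that' functions as the direct object of 'put'. It moves to the left edge, and the trace sits right after 'put':
The file that the consultant might put ___ on the counter caused a dispute.
'put' is word 7.

7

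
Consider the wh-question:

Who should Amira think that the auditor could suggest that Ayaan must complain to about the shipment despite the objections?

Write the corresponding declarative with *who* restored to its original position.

Amira should think that the auditor could suggest that Ayaan must complain to who about the shipment despite the objections.

'who' is the object of the preposition 'to'. Wh-movement fronts it, leaving a gap right after 'to':
Who should Amira think that the auditor could suggest that Ayaan must complain to ___ about the shipment despite the objections?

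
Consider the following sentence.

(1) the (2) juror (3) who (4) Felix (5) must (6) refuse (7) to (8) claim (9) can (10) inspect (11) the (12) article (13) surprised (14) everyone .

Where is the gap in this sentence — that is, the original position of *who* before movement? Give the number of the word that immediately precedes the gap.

'who' functions as the subject of the clause embedded under 'claim'. Fronting leaves a gap immediately after 'claim':
The juror who Felix must refuse to claim ___ can inspect the article surprised everyone.
'claim' is word 8.

8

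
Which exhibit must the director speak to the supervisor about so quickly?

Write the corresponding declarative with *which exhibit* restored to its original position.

'which exhibit' functions as the object of the preposition 'about'. Fronting leaves a gap immediately after 'about':
Which exhibit must the director speak to the supervisor about ___ so quickly?

The director must speak to the supervisor about which exhibit so quickly.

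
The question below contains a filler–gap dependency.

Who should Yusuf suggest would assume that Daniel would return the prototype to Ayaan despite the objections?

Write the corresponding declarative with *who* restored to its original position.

Yusuf should suggest who would assume that Daniel would return the prototype to Ayaan despite the objections.

'who' functions as the subject of the clause embedded under 'suggest'. Wh-movement fronts it, leaving a gap right after 'suggest':
Who should Yusuf suggest ___ would assume that Daniel would return the prototype to Ayaan despite the objections?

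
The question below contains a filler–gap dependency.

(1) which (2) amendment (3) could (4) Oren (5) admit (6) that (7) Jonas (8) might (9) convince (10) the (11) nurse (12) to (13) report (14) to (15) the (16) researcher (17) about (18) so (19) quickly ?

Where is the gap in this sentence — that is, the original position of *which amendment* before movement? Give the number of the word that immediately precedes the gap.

Before movement: Oren could admit that Jonas might convince the nurse to report to the researcher about which amendment so quickly.
'which amendment' functions as the object of the preposition 'about'. It moves to the left edge, and the trace sits right after 'about':
Which amendment could Oren admit that Jonas might convince the nurse to report to the researcher about ___ so quickly?
'about' is word 17.

17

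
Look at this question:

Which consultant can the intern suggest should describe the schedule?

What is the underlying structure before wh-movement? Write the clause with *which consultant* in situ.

The intern can suggest which consultant should describe the schedule.

The filler 'which consultant' is interpreted as the subject of the clause embedded under 'suggest'. Fronting leaves a gap immediately after 'suggest':
Which consultant can the intern suggest ___ should describe the schedule?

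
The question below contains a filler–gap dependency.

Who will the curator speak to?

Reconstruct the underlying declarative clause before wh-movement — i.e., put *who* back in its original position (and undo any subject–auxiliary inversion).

'who' is the object of the preposition 'to'. It moves to the left edge, and the trace sits right after 'to':
Who will the curator speak to ___?

The curator will speak to who.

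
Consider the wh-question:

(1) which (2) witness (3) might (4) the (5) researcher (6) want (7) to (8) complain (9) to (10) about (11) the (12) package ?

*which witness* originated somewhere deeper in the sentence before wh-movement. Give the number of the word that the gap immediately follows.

9

In situ: The researcher might want to complain to which witness about the package.
'which witness' functions as the object of the preposition 'to'. Fronting leaves a gap immediately after 'to':
Which witness might the researcher want to complain to ___ about the package?
'to' is word 9.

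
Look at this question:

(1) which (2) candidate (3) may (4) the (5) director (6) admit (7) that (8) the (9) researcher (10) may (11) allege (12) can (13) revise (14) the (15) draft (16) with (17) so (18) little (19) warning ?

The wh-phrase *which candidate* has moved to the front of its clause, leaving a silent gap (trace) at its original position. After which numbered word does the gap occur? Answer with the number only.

Before movement: The director may admit that the researcher may allege which candidate can revise the draft with so little warning.
The filler 'which candidate' is interpreted as the subject of the clause embedded under 'allege'. It moves to the left edge, and the trace sits right after 'allege':
Which candidate may the director admit that the researcher may allege ___ can revise the draft with so little warning?
'allege' is word 11.

11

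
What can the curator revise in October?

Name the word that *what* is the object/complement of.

Before movement: The curator can revise what in October.
The filler 'what' is interpreted as the direct object of 'revise'. Fronting leaves a gap immediately after 'revise':
What can the curator revise ___ in October?

revise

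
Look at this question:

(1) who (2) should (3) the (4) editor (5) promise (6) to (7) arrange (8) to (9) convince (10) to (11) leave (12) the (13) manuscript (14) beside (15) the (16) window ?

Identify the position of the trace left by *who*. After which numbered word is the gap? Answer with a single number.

9

Before movement: The editor should promise to arrange to convince who to leave the manuscript beside the window.
The filler 'who' is interpreted as the direct object of 'convince'. Fronting leaves a gap immediately after 'convince':
Who should the editor promise to arrange to convince ___ to leave the manuscript beside the window?
'convince' is word 9.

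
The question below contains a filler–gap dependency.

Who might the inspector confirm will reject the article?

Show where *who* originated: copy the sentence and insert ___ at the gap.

Underlying clause: The inspector might confirm who will reject the article.
The filler 'who' is interpreted as the subject of the clause embedded under 'confirm'. The gap is right after 'confirm'.

Who might the inspector confirm ___ will reject the article?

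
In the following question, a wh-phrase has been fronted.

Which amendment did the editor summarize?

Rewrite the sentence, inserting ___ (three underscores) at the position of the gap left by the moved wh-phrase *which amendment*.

Pre-movement form: The editor did summarize which amendment.
The filler 'which amendment' is interpreted as the direct object of 'summarize'. The gap is right after 'summarize'.

Which amendment did the editor summarize ___?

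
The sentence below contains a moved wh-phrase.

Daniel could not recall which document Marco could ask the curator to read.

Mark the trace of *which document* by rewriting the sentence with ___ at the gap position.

Pre-movement form: Marco could ask the curator to read which document.
The filler 'which document' is interpreted as the direct object of 'read'. The gap is right after 'read'.

Daniel could not recall which document Marco could ask the curator to read ___.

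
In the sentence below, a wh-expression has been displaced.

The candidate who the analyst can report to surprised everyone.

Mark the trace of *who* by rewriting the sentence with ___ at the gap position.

The filler 'who' is interpreted as the object of the preposition 'to'. The gap is right after 'to'.

The candidate who the analyst can report to ___ surprised everyone.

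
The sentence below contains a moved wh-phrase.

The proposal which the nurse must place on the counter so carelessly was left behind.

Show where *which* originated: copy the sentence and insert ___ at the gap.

The proposal which the nurse must place ___ on the counter so carelessly was left behind.

The filler 'which' is interpreted as the direct object of 'place'. The gap is right after 'place'.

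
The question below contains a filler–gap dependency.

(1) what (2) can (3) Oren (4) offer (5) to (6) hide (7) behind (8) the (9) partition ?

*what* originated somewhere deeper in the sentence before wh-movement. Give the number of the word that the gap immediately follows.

6

Pre-movement form: Oren can offer to hide what behind the partition.
The filler 'what' is interpreted as the direct object of 'hide'. It moves to the left edge, and the trace sits right after 'hide':
What can Oren offer to hide ___ behind the partition?
'hide' is word 6.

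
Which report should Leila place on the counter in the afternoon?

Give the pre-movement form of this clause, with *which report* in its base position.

Leila should place which report on the counter in the afternoon.

'which report' is the direct object of 'place'. It moves to the left edge, and the trace sits right after 'place':
Which report should Leila place ___ on the counter in the afternoon?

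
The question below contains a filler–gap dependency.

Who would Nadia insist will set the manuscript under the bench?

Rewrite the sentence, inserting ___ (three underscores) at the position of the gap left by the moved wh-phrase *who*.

Who would Nadia insist ___ will set the manuscript under the bench?

Pre-movement form: Nadia would insist who will set the manuscript under the bench.
The filler 'who' is interpreted as the subject of the clause embedded under 'insist'. The gap is right after 'insist'.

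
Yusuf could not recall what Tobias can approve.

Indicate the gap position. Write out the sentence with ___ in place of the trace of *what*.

Underlying clause: Tobias can approve what.
'what' functions as the direct object of 'approve'. The gap is right after 'approve'.

Yusuf could not recall what Tobias can approve ___.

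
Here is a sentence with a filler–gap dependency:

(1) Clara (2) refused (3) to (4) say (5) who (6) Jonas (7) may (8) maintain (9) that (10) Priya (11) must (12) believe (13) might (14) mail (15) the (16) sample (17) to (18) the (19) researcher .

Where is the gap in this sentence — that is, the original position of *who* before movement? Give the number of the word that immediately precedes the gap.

Pre-movement form: Jonas may maintain that Priya must believe who might mail the sample to the researcher.
'who' is the subject of the clause embedded under 'believe'. It moves to the left edge, and the trace sits right after 'believe':
Clara refused to say who Jonas may maintain that Priya must believe ___ might mail the sample to the researcher.
'believe' is word 12.

12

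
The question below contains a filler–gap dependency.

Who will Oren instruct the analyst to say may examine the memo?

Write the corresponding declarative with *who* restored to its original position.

Oren will instruct the analyst to say who may examine the memo.

'who' functions as the subject of the clause embedded under 'say'. Fronting leaves a gap immediately after 'say':
Who will Oren instruct the analyst to say ___ may examine the memo?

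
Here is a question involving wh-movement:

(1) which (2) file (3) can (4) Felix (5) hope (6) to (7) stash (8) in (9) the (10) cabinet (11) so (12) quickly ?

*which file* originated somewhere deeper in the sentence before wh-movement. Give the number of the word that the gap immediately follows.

7

Pre-movement form: Felix can hope to stash which file in the cabinet so quickly.
The filler 'which file' is interpreted as the direct object of 'stash'. Wh-movement fronts it, leaving a gap right after 'stash':
Which file can Felix hope to stash ___ in the cabinet so quickly?
'stash' is word 7.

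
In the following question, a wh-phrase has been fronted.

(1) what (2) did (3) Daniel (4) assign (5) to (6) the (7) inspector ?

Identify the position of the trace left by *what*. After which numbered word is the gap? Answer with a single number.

Underlying clause: Daniel did assign what to the inspector.
The filler 'what' is interpreted as the direct object of 'assign'. Wh-movement fronts it, leaving a gap right after 'assign':
What did Daniel assign ___ to the inspector?
'assign' is word 4.

4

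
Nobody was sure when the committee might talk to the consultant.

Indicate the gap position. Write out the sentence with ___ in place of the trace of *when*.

In situ: The committee might talk to the consultant when.
'when' is the temporal adjunct. The gap is right after 'consultant'.

Nobody was sure when the committee might talk to the consultant ___.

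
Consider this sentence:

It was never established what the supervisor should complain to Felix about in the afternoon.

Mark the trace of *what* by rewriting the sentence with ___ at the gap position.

It was never established what the supervisor should complain to Felix about ___ in the afternoon.

Pre-movement form: The supervisor should complain to Felix about what in the afternoon.
The filler 'what' is interpreted as the object of the preposition 'about'. The gap is right after 'about'.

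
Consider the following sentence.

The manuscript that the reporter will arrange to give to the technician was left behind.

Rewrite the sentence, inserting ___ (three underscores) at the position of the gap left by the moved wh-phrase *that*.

'that' functions as the direct object of 'give'. The gap is right after 'give'.

The manuscript that the reporter will arrange to give ___ to the technician was left behind.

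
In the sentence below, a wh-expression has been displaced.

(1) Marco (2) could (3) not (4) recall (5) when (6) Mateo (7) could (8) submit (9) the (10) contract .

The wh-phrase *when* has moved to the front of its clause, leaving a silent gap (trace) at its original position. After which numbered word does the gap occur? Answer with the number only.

10

Pre-movement form: Mateo could submit the contract when.
'when' functions as the temporal adjunct. Wh-movement fronts it, leaving a gap right after 'contract':
Marco could not recall when Mateo could submit the contract ___.
'contract' is word 10.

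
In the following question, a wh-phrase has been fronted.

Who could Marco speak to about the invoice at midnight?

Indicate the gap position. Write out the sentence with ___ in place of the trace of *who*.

In situ: Marco could speak to who about the invoice at midnight.
'who' is the object of the preposition 'to'. The gap is right after 'to'.

Who could Marco speak to ___ about the invoice at midnight?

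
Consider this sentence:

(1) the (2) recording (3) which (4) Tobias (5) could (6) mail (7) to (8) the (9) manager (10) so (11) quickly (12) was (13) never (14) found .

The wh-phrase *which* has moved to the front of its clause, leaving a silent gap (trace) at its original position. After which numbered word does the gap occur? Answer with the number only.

'which' is the direct object of 'mail'. Fronting leaves a gap immediately after 'mail':
The recording which Tobias could mail ___ to the manager so quickly was never found.
'mail' is word 6.

6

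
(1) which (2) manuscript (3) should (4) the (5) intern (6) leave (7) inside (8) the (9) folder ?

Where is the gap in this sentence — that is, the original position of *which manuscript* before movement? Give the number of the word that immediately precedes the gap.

In situ: The intern should leave which manuscript inside the folder.
The filler 'which manuscript' is interpreted as the direct object of 'leave'. It moves to the left edge, and the trace sits right after 'leave':
Which manuscript should the intern leave ___ inside the folder?
'leave' is word 6.

6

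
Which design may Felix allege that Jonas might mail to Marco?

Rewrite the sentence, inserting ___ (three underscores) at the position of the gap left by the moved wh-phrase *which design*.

Which design may Felix allege that Jonas might mail ___ to Marco?

Pre-movement form: Felix may allege that Jonas might mail which design to Marco.
The filler 'which design' is interpreted as the direct object of 'mail'. The gap is right after 'mail'.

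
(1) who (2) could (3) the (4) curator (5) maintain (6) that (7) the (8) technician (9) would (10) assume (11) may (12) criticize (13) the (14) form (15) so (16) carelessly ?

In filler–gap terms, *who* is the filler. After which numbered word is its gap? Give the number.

10

In situ: The curator could maintain that the technician would assume who may criticize the form so carelessly.
'who' functions as the subject of the clause embedded under 'assume'. Fronting leaves a gap immediately after 'assume':
Who could the curator maintain that the technician would assume ___ may criticize the form so carelessly?
'assume' is word 10.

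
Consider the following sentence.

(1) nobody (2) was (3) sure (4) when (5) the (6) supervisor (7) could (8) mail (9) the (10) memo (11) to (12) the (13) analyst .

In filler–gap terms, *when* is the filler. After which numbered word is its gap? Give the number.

Pre-movement form: The supervisor could mail the memo to the analyst when.
'when' functions as the temporal adjunct. It moves to the left edge, and the trace sits right after 'analyst':
Nobody was sure when the supervisor could mail the memo to the analyst ___.
'analyst' is word 13.

13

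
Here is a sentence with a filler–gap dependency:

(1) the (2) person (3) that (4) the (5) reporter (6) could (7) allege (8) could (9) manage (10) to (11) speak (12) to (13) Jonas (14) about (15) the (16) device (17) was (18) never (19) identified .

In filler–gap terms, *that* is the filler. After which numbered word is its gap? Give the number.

7

'that' functions as the subject of the clause embedded under 'allege'. It moves to the left edge, and the trace sits right after 'allege':
The person that the reporter could allege ___ could manage to speak to Jonas about the device was never identified.
'allege' is word 7.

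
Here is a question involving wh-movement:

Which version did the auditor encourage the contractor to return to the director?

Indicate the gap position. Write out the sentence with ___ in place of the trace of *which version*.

Which version did the auditor encourage the contractor to return ___ to the director?

In situ: The auditor did encourage the contractor to return which version to the director.
'which version' is the direct object of 'return'. The gap is right after 'return'.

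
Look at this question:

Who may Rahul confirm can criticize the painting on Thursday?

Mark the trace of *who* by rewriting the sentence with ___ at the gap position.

Underlying clause: Rahul may confirm who can criticize the painting on Thursday.
'who' is the subject of the clause embedded under 'confirm'. The gap is right after 'confirm'.

Who may Rahul confirm ___ can criticize the painting on Thursday?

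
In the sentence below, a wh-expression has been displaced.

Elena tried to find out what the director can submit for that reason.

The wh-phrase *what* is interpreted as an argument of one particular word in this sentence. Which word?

submit

Pre-movement form: The director can submit what for that reason.
'what' is the direct object of 'submit'. Wh-movement fronts it, leaving a gap right after 'submit':
Elena tried to find out what the director can submit ___ for that reason.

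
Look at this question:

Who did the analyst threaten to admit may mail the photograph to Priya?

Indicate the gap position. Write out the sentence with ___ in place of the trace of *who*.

Who did the analyst threaten to admit ___ may mail the photograph to Priya?

Before movement: The analyst did threaten to admit who may mail the photograph to Priya.
'who' is the subject of the clause embedded under 'admit'. The gap is right after 'admit'.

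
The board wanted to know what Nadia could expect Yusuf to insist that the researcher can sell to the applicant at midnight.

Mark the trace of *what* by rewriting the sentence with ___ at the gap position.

The board wanted to know what Nadia could expect Yusuf to insist that the researcher can sell ___ to the applicant at midnight.

Pre-movement form: Nadia could expect Yusuf to insist that the researcher can sell what to the applicant at midnight.
The filler 'what' is interpreted as the direct object of 'sell'. The gap is right after 'sell'.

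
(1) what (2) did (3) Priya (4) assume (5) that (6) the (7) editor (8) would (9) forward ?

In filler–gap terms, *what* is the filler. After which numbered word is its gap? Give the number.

9

Before movement: Priya did assume that the editor would forward what.
The filler 'what' is interpreted as the direct object of 'forward'. Wh-movement fronts it, leaving a gap right after 'forward':
What did Priya assume that the editor would forward ___?
'forward' is word 9.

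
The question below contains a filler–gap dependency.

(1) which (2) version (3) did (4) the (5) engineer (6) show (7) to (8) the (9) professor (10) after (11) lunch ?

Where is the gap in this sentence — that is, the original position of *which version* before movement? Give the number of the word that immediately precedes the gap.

6

In situ: The engineer did show which version to the professor after lunch.
'which version' is the direct object of 'show'. Fronting leaves a gap immediately after 'show':
Which version did the engineer show ___ to the professor after lunch?
'show' is word 6.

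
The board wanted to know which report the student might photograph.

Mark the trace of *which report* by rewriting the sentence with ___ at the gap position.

The board wanted to know which report the student might photograph ___.

Before movement: The student might photograph which report.
'which report' functions as the direct object of 'photograph'. The gap is right after 'photograph'.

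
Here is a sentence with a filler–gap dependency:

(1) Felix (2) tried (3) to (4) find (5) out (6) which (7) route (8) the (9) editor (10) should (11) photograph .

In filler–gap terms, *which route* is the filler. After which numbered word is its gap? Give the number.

11

Underlying clause: The editor should photograph which route.
The filler 'which route' is interpreted as the direct object of 'photograph'. Wh-movement fronts it, leaving a gap right after 'photograph':
Felix tried to find out which route the editor should photograph ___.
'photograph' is word 11.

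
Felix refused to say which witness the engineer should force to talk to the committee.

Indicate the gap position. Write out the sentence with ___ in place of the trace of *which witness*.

In situ: The engineer should force which witness to talk to the committee.
'which witness' is the direct object of 'force'. The gap is right after 'force'.

Felix refused to say which witness the engineer should force ___ to talk to the committee.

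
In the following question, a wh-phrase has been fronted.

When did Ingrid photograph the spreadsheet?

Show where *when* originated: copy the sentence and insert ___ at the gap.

When did Ingrid photograph the spreadsheet ___?

In situ: Ingrid did photograph the spreadsheet when.
'when' functions as the temporal adjunct. The gap is right after 'spreadsheet'.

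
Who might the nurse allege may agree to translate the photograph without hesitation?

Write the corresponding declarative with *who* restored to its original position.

The nurse might allege who may agree to translate the photograph without hesitation.

The filler 'who' is interpreted as the subject of the clause embedded under 'allege'. Fronting leaves a gap immediately after 'allege':
Who might the nurse allege ___ may agree to translate the photograph without hesitation?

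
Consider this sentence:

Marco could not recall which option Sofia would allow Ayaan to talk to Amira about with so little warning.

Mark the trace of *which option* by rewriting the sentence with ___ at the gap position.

In situ: Sofia would allow Ayaan to talk to Amira about which option with so little warning.
'which option' functions as the object of the preposition 'about'. The gap is right after 'about'.

Marco could not recall which option Sofia would allow Ayaan to talk to Amira about ___ with so little warning.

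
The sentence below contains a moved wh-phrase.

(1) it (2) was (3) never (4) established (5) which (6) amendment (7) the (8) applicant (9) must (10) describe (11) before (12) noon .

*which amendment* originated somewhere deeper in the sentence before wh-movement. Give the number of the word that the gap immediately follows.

10

In situ: The applicant must describe which amendment before noon.
'which amendment' is the direct object of 'describe'. It moves to the left edge, and the trace sits right after 'describe':
It was never established which amendment the applicant must describe ___ before noon.
'describe' is word 10.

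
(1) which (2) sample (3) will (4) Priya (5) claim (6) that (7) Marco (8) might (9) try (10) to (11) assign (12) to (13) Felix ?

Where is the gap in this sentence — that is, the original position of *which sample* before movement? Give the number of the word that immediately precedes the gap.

In situ: Priya will claim that Marco might try to assign which sample to Felix.
'which sample' functions as the direct object of 'assign'. Fronting leaves a gap immediately after 'assign':
Which sample will Priya claim that Marco might try to assign ___ to Felix?
'assign' is word 11.

11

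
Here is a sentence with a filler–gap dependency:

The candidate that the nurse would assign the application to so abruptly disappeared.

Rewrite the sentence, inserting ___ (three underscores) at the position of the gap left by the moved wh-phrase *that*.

The filler 'that' is interpreted as the object of the preposition 'to' (recipient of 'assign'). The gap is right after 'to'.

The candidate that the nurse would assign the application to ___ so abruptly disappeared.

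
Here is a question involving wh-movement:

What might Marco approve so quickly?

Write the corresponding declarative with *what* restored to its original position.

The filler 'what' is interpreted as the direct object of 'approve'. It moves to the left edge, and the trace sits right after 'approve':
What might Marco approve ___ so quickly?

Marco might approve what so quickly.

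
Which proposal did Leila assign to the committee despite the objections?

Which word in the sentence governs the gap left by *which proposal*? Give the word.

Underlying clause: Leila did assign which proposal to the committee despite the objections.
'which proposal' functions as the direct object of 'assign'. Fronting leaves a gap immediately after 'assign':
Which proposal did Leila assign ___ to the committee despite the objections?

assign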